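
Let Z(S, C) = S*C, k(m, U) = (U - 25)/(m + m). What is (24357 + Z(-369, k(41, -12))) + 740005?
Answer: 1529057/2 ≈ 7.6453e+5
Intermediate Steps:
k(m, U) = (-25 + U)/(2*m) (k(m, U) = (-25 + U)/((2*m)) = (-25 + U)*(1/(2*m)) = (-25 + U)/(2*m))
Z(S, C) = C*S
(24357 + Z(-369, k(41, -12))) + 740005 = (24357 + ((½)*(-25 - 12)/41)*(-369)) + 740005 = (24357 + ((½)*(1/41)*(-37))*(-369)) + 740005 = (24357 - 37/82*(-369)) + 740005 = (24357 + 333/2) + 740005 = 49047/2 + 740005 = 1529057/2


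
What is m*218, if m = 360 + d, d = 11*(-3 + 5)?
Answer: 83276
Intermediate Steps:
d = 22 (d = 11*2 = 22)
m = 382 (m = 360 + 22 = 382)
m*218 = 382*218 = 83276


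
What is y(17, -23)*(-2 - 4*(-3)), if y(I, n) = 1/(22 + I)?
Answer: 10/39 ≈ 0.25641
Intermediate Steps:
y(17, -23)*(-2 - 4*(-3)) = (-2 - 4*(-3))/(22 + 17) = (-2 - 1*(-12))/39 = (-2 + 12)/39 = (1/39)*10 = 10/39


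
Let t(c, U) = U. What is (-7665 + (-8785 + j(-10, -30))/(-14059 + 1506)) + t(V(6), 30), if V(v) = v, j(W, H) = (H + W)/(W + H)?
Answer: -95833371/12553 ≈ -7634.3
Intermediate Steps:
j(W, H) = 1 (j(W, H) = (H + W)/(H + W) = 1)
(-7665 + (-8785 + j(-10, -30))/(-14059 + 1506)) + t(V(6), 30) = (-7665 + (-8785 + 1)/(-14059 + 1506)) + 30 = (-7665 - 8784/(-12553)) + 30 = (-7665 - 8784*(-1/12553)) + 30 = (-7665 + 8784/12553) + 30 = -96209961/12553 + 30 = -95833371/12553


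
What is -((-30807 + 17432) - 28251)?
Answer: 41626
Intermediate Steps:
-((-30807 + 17432) - 28251) = -(-13375 - 28251) = -1*(-41626) = 41626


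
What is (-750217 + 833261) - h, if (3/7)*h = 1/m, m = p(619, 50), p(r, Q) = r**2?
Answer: 95457666245/1149483 ≈ 83044.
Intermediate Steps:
m = 383161 (m = 619**2 = 383161)
h = 7/1149483 (h = (7/3)/383161 = (7/3)*(1/383161) = 7/1149483 ≈ 6.0897e-6)
(-750217 + 833261) - h = (-750217 + 833261) - 1*7/1149483 = 83044 - 7/1149483 = 95457666245/1149483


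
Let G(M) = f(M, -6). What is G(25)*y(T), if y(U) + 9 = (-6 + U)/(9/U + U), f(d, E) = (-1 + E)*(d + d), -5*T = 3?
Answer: 39025/13 ≈ 3001.9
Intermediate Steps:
T = -⅗ (T = -⅕*3 = -⅗ ≈ -0.60000)
f(d, E) = 2*d*(-1 + E) (f(d, E) = (-1 + E)*(2*d) = 2*d*(-1 + E))
G(M) = -14*M (G(M) = 2*M*(-1 - 6) = 2*M*(-7) = -14*M)
y(U) = -9 + (-6 + U)/(U + 9/U) (y(U) = -9 + (-6 + U)/(9/U + U) = -9 + (-6 + U)/(U + 9/U))
G(25)*y(T) = (-14*25)*((-81 - 8*(-⅗)² - 6*(-⅗))/(9 + (-⅗)²)) = -350*(-81 - 8*9/25 + 18/5)/(9 + 9/25) = -350*(-81 - 72/25 + 18/5)/234/25 = -4375*(-2007)/(117*25) = -350*(-223/26) = 39025/13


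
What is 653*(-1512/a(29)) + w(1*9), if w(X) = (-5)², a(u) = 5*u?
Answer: -983711/145 ≈ -6784.2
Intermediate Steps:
w(X) = 25
653*(-1512/a(29)) + w(1*9) = 653*(-1512/(5*29)) + 25 = 653*(-1512/145) + 25 = -987336/145 + 25 = -983711/145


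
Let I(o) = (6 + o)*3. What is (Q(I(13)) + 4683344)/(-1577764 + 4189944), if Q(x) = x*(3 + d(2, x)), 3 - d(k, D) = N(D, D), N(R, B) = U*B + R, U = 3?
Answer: 467069/261218 ≈ 1.7880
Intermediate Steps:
N(R, B) = R + 3*B (N(R, B) = 3*B + R = R + 3*B)
I(o) = 18 + 3*o
d(k, D) = 3 - 4*D (d(k, D) = 3 - (D + 3*D) = 3 - 4*D)
Q(x) = x*(6 - 4*x) (Q(x) = x*(3 + (3 - 4*x)) = x*(6 - 4*x))
(Q(I(13)) + 4683344)/(-1577764 + 4189944) = (2*(18 + 3*13)*(3 - 2*(18 + 3*13)) + 4683344)/(-1577764 + 4189944) = (2*(18 + 39)*(3 - 2*(18 + 39)) + 4683344)/2612180 = (2*57*(3 - 2*57) + 4683344)*(1/2612180) = (2*57*(3 - 114) + 4683344)*(1/2612180) = (2*57*(-111) + 4683344)*(1/2612180) = (-12654 + 4683344)*(1/2612180) = 4670690*(1/2612180) = 467069/261218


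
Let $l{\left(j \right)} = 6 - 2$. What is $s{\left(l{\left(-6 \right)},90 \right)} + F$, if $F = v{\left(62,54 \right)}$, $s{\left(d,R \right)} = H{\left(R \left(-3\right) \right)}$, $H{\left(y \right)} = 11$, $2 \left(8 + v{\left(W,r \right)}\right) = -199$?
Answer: $- \frac{193}{2} \approx -96.5$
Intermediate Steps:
$v{\left(W,r \right)} = - \frac{215}{2}$ ($v{\left(W,r \right)} = -8 + \frac{1}{2} \left(-199\right) = -8 - \frac{199}{2} = - \frac{215}{2}$)
$l{\left(j \right)} = 4$ ($l{\left(j \right)} = 6 - 2 = 4$)
$s{\left(d,R \right)} = 11$
$F = - \frac{215}{2} \approx -107.5$
$s{\left(l{\left(-6 \right)},90 \right)} + F = 11 - \frac{215}{2} = - \frac{193}{2}$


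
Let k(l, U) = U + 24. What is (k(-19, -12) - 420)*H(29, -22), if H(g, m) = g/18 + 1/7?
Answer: -15028/21 ≈ -715.62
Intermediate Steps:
k(l, U) = 24 + U
H(g, m) = ⅐ + g/18 (H(g, m) = g*(1/18) + 1*(⅐) = g/18 + ⅐ = ⅐ + g/18)
(k(-19, -12) - 420)*H(29, -22) = ((24 - 12) - 420)*(⅐ + (1/18)*29) = (12 - 420)*(⅐ + 29/18) = -408*221/126 = -15028/21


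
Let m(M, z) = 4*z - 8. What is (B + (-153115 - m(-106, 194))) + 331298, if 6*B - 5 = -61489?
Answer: 501503/3 ≈ 1.6717e+5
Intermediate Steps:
B = -30742/3 (B = ⅚ + (⅙)*(-61489) = ⅚ - 61489/6 = -30742/3 ≈ -10247.)
m(M, z) = -8 + 4*z
(B + (-153115 - m(-106, 194))) + 331298 = (-30742/3 + (-153115 - (-8 + 4*194))) + 331298 = (-30742/3 + (-153115 - (-8 + 776))) + 331298 = (-30742/3 + (-153115 - 1*768)) + 331298 = (-30742/3 + (-153115 - 768)) + 331298 = (-30742/3 - 153883) + 331298 = -492391/3 + 331298 = 501503/3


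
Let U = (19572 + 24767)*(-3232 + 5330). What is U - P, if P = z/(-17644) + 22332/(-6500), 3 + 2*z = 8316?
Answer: 5334230829667529/57343000 ≈ 9.3023e+7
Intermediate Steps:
z = 8313/2 (z = -3/2 + (½)*8316 = -3/2 + 4158 = 8313/2 ≈ 4156.5)
U = 93023222 (U = 44339*2098 = 93023222)
P = -210521529/57343000 (P = (8313/2)/(-17644) + 22332/(-6500) = (8313/2)*(-1/17644) + 22332*(-1/6500) = -8313/35288 - 5583/1625 = -210521529/57343000 ≈ -3.6713)
U - P = 93023222 - 1*(-210521529/57343000) = 93023222 + 210521529/57343000 = 5334230829667529/57343000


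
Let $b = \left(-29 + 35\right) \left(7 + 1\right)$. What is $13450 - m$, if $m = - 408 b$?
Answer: $33034$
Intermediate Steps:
$b = 48$ ($b = 6 \cdot 8 = 48$)
$m = -19584$ ($m = \left(-408\right) 48 = -19584$)
$13450 - m = 13450 - -19584 = 13450 + 19584 = 33034$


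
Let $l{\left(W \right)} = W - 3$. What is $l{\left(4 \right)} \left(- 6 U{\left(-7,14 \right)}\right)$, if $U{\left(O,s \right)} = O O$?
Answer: $-294$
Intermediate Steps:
$U{\left(O,s \right)} = O^{2}$
$l{\left(W \right)} = -3 + W$
$l{\left(4 \right)} \left(- 6 U{\left(-7,14 \right)}\right) = \left(-3 + 4\right) \left(- 6 \left(-7\right)^{2}\right) = 1 \left(\left(-6\right) 49\right) = 1 \left(-294\right) = -294$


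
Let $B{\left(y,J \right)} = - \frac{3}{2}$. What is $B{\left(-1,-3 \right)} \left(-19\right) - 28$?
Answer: $\frac{1}{2} \approx 0.5$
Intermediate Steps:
$B{\left(y,J \right)} = - \frac{3}{2}$ ($B{\left(y,J \right)} = \left(-3\right) \frac{1}{2} = - \frac{3}{2}$)
$B{\left(-1,-3 \right)} \left(-19\right) - 28 = \left(- \frac{3}{2}\right) \left(-19\right) - 28 = \frac{57}{2} - 28 = \frac{1}{2}$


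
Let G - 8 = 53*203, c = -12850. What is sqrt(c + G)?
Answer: I*sqrt(2083) ≈ 45.64*I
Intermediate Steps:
G = 10767 (G = 8 + 53*203 = 8 + 10759 = 10767)
sqrt(c + G) = sqrt(-12850 + 10767) = sqrt(-2083) = I*sqrt(2083)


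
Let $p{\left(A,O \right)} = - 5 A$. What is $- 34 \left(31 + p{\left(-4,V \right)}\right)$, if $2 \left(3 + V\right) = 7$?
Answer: $-1734$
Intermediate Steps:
$V = \frac{1}{2}$ ($V = -3 + \frac{1}{2} \cdot 7 = -3 + \frac{7}{2} = \frac{1}{2} \approx 0.5$)
$- 34 \left(31 + p{\left(-4,V \right)}\right) = - 34 \left(31 - -20\right) = - 34 \left(31 + 20\right) = \left(-34\right) 51 = -1734$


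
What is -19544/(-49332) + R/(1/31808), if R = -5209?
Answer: -2043428520490/12333 ≈ -1.6569e+8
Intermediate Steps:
-19544/(-49332) + R/(1/31808) = -19544/(-49332) - 5209/(1/31808) = -19544*(-1/49332) - 5209/1/31808 = 4886/12333 - 5209*31808 = 4886/12333 - 165687872 = -2043428520490/12333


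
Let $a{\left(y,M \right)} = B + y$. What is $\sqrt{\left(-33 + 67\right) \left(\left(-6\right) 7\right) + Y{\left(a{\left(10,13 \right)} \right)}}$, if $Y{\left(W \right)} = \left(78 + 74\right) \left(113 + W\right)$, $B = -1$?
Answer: $2 \sqrt{4279} \approx 130.83$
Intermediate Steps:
$a{\left(y,M \right)} = -1 + y$
$Y{\left(W \right)} = 17176 + 152 W$ ($Y{\left(W \right)} = 152 \left(113 + W\right) = 17176 + 152 W$)
$\sqrt{\left(-33 + 67\right) \left(\left(-6\right) 7\right) + Y{\left(a{\left(10,13 \right)} \right)}} = \sqrt{\left(-33 + 67\right) \left(\left(-6\right) 7\right) + \left(17176 + 152 \left(-1 + 10\right)\right)} = \sqrt{34 \left(-42\right) + \left(17176 + 152 \cdot 9\right)} = \sqrt{-1428 + \left(17176 + 1368\right)} = \sqrt{-1428 + 18544} = \sqrt{17116} = 2 \sqrt{4279}$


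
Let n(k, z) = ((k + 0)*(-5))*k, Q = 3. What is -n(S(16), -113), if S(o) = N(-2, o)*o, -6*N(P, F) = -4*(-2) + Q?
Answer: 38720/9 ≈ 4302.2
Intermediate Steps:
N(P, F) = -11/6 (N(P, F) = -(-4*(-2) + 3)/6 = -(8 + 3)/6 = -1/6*11 = -11/6)
S(o) = -11*o/6
n(k, z) = -5*k**2 (n(k, z) = (k*(-5))*k = (-5*k)*k = -5*k**2)
-n(S(16), -113) = -(-5)*(-11/6*16)**2 = -(-5)*(-88/3)**2 = -(-5)*7744/9 = -1*(-38720/9) = 38720/9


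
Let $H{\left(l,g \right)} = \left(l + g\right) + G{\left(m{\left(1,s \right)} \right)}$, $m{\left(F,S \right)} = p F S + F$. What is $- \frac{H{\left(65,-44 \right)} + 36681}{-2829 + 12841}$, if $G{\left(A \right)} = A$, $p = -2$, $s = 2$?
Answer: $- \frac{36699}{10012} \approx -3.6655$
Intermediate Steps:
$m{\left(F,S \right)} = F - 2 F S$ ($m{\left(F,S \right)} = - 2 F S + F = F - 2 F S$)
$H{\left(l,g \right)} = -3 + g + l$ ($H{\left(l,g \right)} = \left(l + g\right) + 1 \left(1 - 4\right) = \left(g + l\right) + 1 \left(1 - 4\right) = \left(g + l\right) + 1 \left(-3\right) = \left(g + l\right) - 3 = -3 + g + l$)
$- \frac{H{\left(65,-44 \right)} + 36681}{-2829 + 12841} = - \frac{\left(-3 - 44 + 65\right) + 36681}{-2829 + 12841} = - \frac{18 + 36681}{10012} = - \frac{36699}{10012}$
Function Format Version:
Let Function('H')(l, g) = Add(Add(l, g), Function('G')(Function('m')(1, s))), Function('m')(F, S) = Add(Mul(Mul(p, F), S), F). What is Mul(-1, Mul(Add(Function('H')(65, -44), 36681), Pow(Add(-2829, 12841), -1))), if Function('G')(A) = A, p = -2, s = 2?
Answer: Rational(-36699, 10012) ≈ -3.6655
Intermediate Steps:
Function('m')(F, S) = Add(F, Mul(-2, F, S)) (Function('m')(F, S) = Add(Mul(Mul(-2, F), S), F) = Add(Mul(-2, F, S), F) = Add(F, Mul(-2, F, S)))
Function('H')(l, g) = Add(-3, g, l) (Function('H')(l, g) = Add(Add(l, g), Mul(1, Add(1, Mul(-2, 2)))) = Add(Add(g, l), Mul(1, Add(1, -4))) = Add(Add(g, l), Mul(1, -3)) = Add(Add(g, l), -3) = Add(-3, g, l))
Mul(-1, Mul(Add(Function('H')(65, -44), 36681), Pow(Add(-2829, 12841), -1))) = Mul(-1, Mul(Add(Add(-3, -44, 65), 36681), Pow(Add(-2829, 12841), -1))) = Mul(-1, Mul(Add(18, 36681), Pow(10012, -1))) = Mul(-1, Mul(36699, Rational(1, 10012))) = Mul(-1, Rational(36699, 10012)) = Rational(-36699, 10012)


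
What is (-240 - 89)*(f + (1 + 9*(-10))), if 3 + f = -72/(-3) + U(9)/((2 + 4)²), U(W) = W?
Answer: 89159/4 ≈ 22290.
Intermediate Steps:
f = 85/4 (f = -3 + (-72/(-3) + 9/((2 + 4)²)) = -3 + (-72*(-⅓) + 9/(6²)) = -3 + (24 + 9/36) = -3 + (24 + 9*(1/36)) = -3 + (24 + ¼) = -3 + 97/4 = 85/4 ≈ 21.250)
(-240 - 89)*(f + (1 + 9*(-10))) = (-240 - 89)*(85/4 + (1 + 9*(-10))) = -329*(85/4 + (1 - 90)) = -329*(85/4 - 89) = -329*(-271/4) = 89159/4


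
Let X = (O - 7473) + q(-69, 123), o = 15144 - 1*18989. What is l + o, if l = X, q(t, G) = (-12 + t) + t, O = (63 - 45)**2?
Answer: -11144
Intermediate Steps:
o = -3845 (o = 15144 - 18989 = -3845)
O = 324 (O = 18**2 = 324)
q(t, G) = -12 + 2*t
X = -7299 (X = (324 - 7473) + (-12 + 2*(-69)) = -7149 + (-12 - 138) = -7149 - 150 = -7299)
l = -7299
l + o = -7299 - 3845 = -11144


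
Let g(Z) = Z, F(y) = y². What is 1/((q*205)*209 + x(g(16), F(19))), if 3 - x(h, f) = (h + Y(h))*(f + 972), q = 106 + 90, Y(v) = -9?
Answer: 1/8388292 ≈ 1.1921e-7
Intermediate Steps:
q = 196
x(h, f) = 3 - (-9 + h)*(972 + f) (x(h, f) = 3 - (h - 9)*(f + 972) = 3 - (-9 + h)*(972 + f))
1/((q*205)*209 + x(g(16), F(19))) = 1/((196*205)*209 + (8751 - 972*16 + 9*19² - 1*19²*16)) = 1/(40180*209 + (8751 - 15552 + 9*361 - 1*361*16)) = 1/(8397620 + (8751 - 15552 + 3249 - 5776)) = 1/(8397620 - 9328) = 1/8388292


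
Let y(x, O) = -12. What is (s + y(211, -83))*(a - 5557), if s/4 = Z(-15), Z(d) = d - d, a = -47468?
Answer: 636300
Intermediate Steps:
Z(d) = 0
s = 0 (s = 4*0 = 0)
(s + y(211, -83))*(a - 5557) = (0 - 12)*(-47468 - 5557) = -12*(-53025) = 636300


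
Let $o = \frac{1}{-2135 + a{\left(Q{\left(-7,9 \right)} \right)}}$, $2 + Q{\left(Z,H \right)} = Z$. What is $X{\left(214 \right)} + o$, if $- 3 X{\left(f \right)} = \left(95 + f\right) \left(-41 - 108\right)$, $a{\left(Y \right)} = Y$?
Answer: $\frac{32903967}{2144} \approx 15347.0$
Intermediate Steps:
$Q{\left(Z,H \right)} = -2 + Z$
$o = - \frac{1}{2144}$ ($o = \frac{1}{-2135 - 9} = \frac{1}{-2144} = - \frac{1}{2144} \approx -0.00046642$)
$X{\left(f \right)} = \frac{14155}{3} + \frac{149 f}{3}$ ($X{\left(f \right)} = - \frac{\left(95 + f\right) \left(-41 - 108\right)}{3} = - \frac{\left(95 + f\right) \left(-149\right)}{3} = - \frac{-14155 - 149 f}{3} = \frac{14155}{3} + \frac{149 f}{3}$)
$X{\left(214 \right)} + o = \left(\frac{14155}{3} + \frac{149}{3} \cdot 214\right) - \frac{1}{2144} = \left(\frac{14155}{3} + \frac{31886}{3}\right) - \frac{1}{2144} = 15347 - \frac{1}{2144} = \frac{32903967}{2144}$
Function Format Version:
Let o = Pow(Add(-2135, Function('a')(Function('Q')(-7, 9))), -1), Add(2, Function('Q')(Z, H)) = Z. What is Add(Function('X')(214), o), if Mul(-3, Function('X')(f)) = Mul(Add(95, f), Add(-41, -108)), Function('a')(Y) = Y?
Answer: Rational(32903967, 2144) ≈ 15347.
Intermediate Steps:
Function('Q')(Z, H) = Add(-2, Z)
o = Rational(-1, 2144) (o = Pow(Add(-2135, Add(-2, -7)), -1) = Pow(Add(-2135, -9), -1) = Pow(-2144, -1) = Rational(-1, 2144) ≈ -0.00046642)
Function('X')(f) = Add(Rational(14155, 3), Mul(Rational(149, 3), f)) (Function('X')(f) = Mul(Rational(-1, 3), Mul(Add(95, f), Add(-41, -108))) = Mul(Rational(-1, 3), Mul(Add(95, f), -149)) = Mul(Rational(-1, 3), Add(-14155, Mul(-149, f))) = Add(Rational(14155, 3), Mul(Rational(149, 3), f)))
Add(Function('X')(214), o) = Add(Add(Rational(14155, 3), Mul(Rational(149, 3), 214)), Rational(-1, 2144)) = Add(Add(Rational(14155, 3), Rational(31886, 3)), Rational(-1, 2144)) = Add(15347, Rational(-1, 2144)) = Rational(32903967, 2144)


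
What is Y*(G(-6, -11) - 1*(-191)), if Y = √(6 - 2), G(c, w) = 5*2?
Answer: 402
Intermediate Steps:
G(c, w) = 10
Y = 2 (Y = √4 = 2)
Y*(G(-6, -11) - 1*(-191)) = 2*(10 - 1*(-191)) = 2*(10 + 191) = 2*201 = 402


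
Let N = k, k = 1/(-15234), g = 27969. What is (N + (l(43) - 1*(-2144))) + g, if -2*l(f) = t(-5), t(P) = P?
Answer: 229389763/7617 ≈ 30116.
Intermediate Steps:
l(f) = 5/2 (l(f) = -1/2*(-5) = 5/2)
k = -1/15234 ≈ -6.5643e-5
N = -1/15234 ≈ -6.5643e-5
(N + (l(43) - 1*(-2144))) + g = (-1/15234 + (5/2 - 1*(-2144))) + 27969 = (-1/15234 + (5/2 + 2144)) + 27969 = (-1/15234 + 4293/2) + 27969 = 16349890/7617 + 27969 = 229389763/7617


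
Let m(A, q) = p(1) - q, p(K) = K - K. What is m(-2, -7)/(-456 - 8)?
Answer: -7/464 ≈ -0.015086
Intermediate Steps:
p(K) = 0
m(A, q) = -q (m(A, q) = 0 - q = -q)
m(-2, -7)/(-456 - 8) = (-1*(-7))/(-456 - 8) = 7/(-464) = 7*(-1/464) = -7/464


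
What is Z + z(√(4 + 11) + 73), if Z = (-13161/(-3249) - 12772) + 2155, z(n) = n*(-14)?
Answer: -12600650/1083 - 14*√15 ≈ -11689.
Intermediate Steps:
z(n) = -14*n
Z = -11493824/1083 (Z = (-13161*(-1/3249) - 12772) + 2155 = (4387/1083 - 12772) + 2155 = -13827689/1083 + 2155 = -11493824/1083 ≈ -10613.)
Z + z(√(4 + 11) + 73) = -11493824/1083 - 14*(√(4 + 11) + 73) = -11493824/1083 - 14*(√15 + 73) = -11493824/1083 - 14*(73 + √15) = -11493824/1083 + (-1022 - 14*√15) = -12600650/1083 - 14*√15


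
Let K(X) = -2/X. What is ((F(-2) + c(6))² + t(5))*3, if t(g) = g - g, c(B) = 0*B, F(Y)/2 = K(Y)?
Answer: 12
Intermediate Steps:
F(Y) = -4/Y (F(Y) = 2*(-2/Y) = -4/Y)
c(B) = 0
t(g) = 0
((F(-2) + c(6))² + t(5))*3 = ((-4/(-2) + 0)² + 0)*3 = ((-4*(-½) + 0)² + 0)*3 = ((2 + 0)² + 0)*3 = (2² + 0)*3 = (4 + 0)*3 = 4*3 = 12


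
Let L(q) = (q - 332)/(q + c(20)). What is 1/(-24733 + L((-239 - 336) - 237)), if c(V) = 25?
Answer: -787/19463727 ≈ -4.0434e-5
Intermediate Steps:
L(q) = (-332 + q)/(25 + q) (L(q) = (q - 332)/(q + 25) = (-332 + q)/(25 + q))
1/(-24733 + L((-239 - 336) - 237)) = 1/(-24733 + (-332 + ((-239 - 336) - 237))/(25 + ((-239 - 336) - 237))) = 1/(-24733 + (-332 + (-575 - 237))/(25 + (-575 - 237))) = 1/(-24733 + (-332 - 812)/(25 - 812)) = 1/(-24733 - 1144/(-787)) = 1/(-24733 - 1/787*(-1144)) = 1/(-24733 + 1144/787) = 1/(-19463727/787) = -787/19463727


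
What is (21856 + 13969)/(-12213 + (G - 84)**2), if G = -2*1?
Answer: -35825/4817 ≈ -7.4372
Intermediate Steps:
G = -2
(21856 + 13969)/(-12213 + (G - 84)**2) = (21856 + 13969)/(-12213 + (-2 - 84)**2) = 35825/(-12213 + (-86)**2) = 35825/(-12213 + 7396) = 35825/(-4817) = 35825*(-1/4817) = -35825/4817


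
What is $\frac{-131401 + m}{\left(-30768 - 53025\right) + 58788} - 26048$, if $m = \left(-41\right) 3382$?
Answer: $- \frac{217020059}{8335} \approx -26037.0$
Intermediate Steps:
$m = -138662$
$\frac{-131401 + m}{\left(-30768 - 53025\right) + 58788} - 26048 = \frac{-131401 - 138662}{\left(-30768 - 53025\right) + 58788} - 26048 = - \frac{270063}{\left(-30768 - 53025\right) + 58788} - 26048 = - \frac{270063}{-83793 + 58788} - 26048 = - \frac{270063}{-25005} - 26048 = \left(-270063\right) \left(- \frac{1}{25005}\right) - 26048 = \frac{90021}{8335} - 26048 = - \frac{217020059}{8335}$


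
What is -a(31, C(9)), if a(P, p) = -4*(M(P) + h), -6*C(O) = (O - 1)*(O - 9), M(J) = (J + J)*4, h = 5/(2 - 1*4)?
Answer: 982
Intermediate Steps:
h = -5/2 (h = 5/(2 - 4) = 5/(-2) = 5*(-½) = -5/2 ≈ -2.5000)
M(J) = 8*J (M(J) = (2*J)*4 = 8*J)
C(O) = -(-1 + O)*(-9 + O)/6 (C(O) = -(O - 1)*(O - 9)/6 = -(-1 + O)*(-9 + O)/6)
a(P, p) = 10 - 32*P (a(P, p) = -4*(8*P - 5/2) = -4*(-5/2 + 8*P) = 10 - 32*P)
-a(31, C(9)) = -(10 - 32*31) = -(10 - 992) = -1*(-982) = 982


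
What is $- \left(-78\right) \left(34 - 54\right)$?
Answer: $-1560$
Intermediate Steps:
$- \left(-78\right) \left(34 - 54\right) = - \left(-78\right) \left(-20\right) = \left(-1\right) 1560 = -1560$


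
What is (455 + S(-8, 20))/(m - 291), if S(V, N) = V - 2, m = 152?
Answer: -445/139 ≈ -3.2014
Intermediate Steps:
S(V, N) = -2 + V
(455 + S(-8, 20))/(m - 291) = (455 + (-2 - 8))/(152 - 291) = (455 - 10)/(-139) = 445*(-1/139) = -445/139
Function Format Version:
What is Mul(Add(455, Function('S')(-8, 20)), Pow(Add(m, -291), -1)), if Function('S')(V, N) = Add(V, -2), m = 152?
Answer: Rational(-445, 139) ≈ -3.2014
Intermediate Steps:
Function('S')(V, N) = Add(-2, V)
Mul(Add(455, Function('S')(-8, 20)), Pow(Add(m, -291), -1)) = Mul(Add(455, Add(-2, -8)), Pow(Add(152, -291), -1)) = Mul(Add(455, -10), Pow(-139, -1)) = Mul(445, Rational(-1, 139)) = Rational(-445, 139)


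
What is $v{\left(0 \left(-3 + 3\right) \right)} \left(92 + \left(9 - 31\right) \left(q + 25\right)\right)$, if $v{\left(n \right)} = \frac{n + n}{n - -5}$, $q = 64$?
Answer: $0$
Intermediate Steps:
$v{\left(n \right)} = \frac{2 n}{5 + n}$ ($v{\left(n \right)} = \frac{2 n}{n + 5} = \frac{2 n}{5 + n}$)
$v{\left(0 \left(-3 + 3\right) \right)} \left(92 + \left(9 - 31\right) \left(q + 25\right)\right) = \frac{2 \cdot 0 \left(-3 + 3\right)}{5 + 0 \left(-3 + 3\right)} \left(92 + \left(9 - 31\right) \left(64 + 25\right)\right) = \frac{2 \cdot 0 \cdot 0}{5 + 0 \cdot 0} \left(92 - 1958\right) = 2 \cdot 0 \frac{1}{5 + 0} \left(92 - 1958\right) = 2 \cdot 0 \cdot \frac{1}{5} \left(-1866\right) = 0 \left(-1866\right) = 0$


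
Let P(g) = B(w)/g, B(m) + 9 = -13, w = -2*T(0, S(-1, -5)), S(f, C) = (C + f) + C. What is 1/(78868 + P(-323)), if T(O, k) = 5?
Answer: 323/25474386 ≈ 1.2679e-5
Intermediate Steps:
S(f, C) = f + 2*C
w = -10 (w = -2*5 = -10)
B(m) = -22 (B(m) = -9 - 13 = -22)
P(g) = -22/g
1/(78868 + P(-323)) = 1/(78868 - 22/(-323)) = 1/(78868 - 22*(-1/323)) = 1/(78868 + 22/323) = 1/(25474386/323) = 323/25474386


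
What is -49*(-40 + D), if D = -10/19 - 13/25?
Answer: 955353/475 ≈ 2011.3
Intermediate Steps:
D = -497/475 (D = -10*1/19 - 13*1/25 = -10/19 - 13/25 = -497/475 ≈ -1.0463)
-49*(-40 + D) = -49*(-40 - 497/475) = -49*(-19497/475) = 955353/475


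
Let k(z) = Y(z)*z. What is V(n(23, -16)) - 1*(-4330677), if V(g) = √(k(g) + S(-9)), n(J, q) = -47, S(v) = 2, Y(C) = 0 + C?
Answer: 4330677 + √2211 ≈ 4.3307e+6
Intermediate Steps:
Y(C) = C
k(z) = z² (k(z) = z*z = z²)
V(g) = √(2 + g²) (V(g) = √(g² + 2) = √(2 + g²))
V(n(23, -16)) - 1*(-4330677) = √(2 + (-47)²) - 1*(-4330677) = √(2 + 2209) + 4330677 = √2211 + 4330677 = 4330677 + √2211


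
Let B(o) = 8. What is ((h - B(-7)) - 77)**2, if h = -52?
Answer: 18769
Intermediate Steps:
((h - B(-7)) - 77)**2 = ((-52 - 1*8) - 77)**2 = ((-52 - 8) - 77)**2 = (-60 - 77)**2 = (-137)**2 = 18769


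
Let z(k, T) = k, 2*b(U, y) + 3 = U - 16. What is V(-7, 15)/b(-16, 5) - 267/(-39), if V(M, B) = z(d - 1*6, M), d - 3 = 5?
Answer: 3063/455 ≈ 6.7319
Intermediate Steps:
d = 8 (d = 3 + 5 = 8)
b(U, y) = -19/2 + U/2 (b(U, y) = -3/2 + (U - 16)/2 = -3/2 + (-16 + U)/2 = -3/2 + (-8 + U/2) = -19/2 + U/2)
V(M, B) = 2 (V(M, B) = 8 - 1*6 = 8 - 6 = 2)
V(-7, 15)/b(-16, 5) - 267/(-39) = 2/(-19/2 + (½)*(-16)) - 267/(-39) = 2/(-19/2 - 8) - 267*(-1/39) = 2/(-35/2) + 89/13 = 2*(-2/35) + 89/13 = -4/35 + 89/13 = 3063/455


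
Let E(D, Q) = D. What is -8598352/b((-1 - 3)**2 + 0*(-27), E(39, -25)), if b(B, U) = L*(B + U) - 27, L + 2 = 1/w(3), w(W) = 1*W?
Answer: 6448764/89 ≈ 72458.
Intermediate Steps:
w(W) = W
L = -5/3 (L = -2 + 1/3 = -5/3 ≈ -1.6667)
b(B, U) = -27 - 5*B/3 - 5*U/3 (b(B, U) = -5*(B + U)/3 - 27 = (-5*B/3 - 5*U/3) - 27 = -27 - 5*B/3 - 5*U/3)
-8598352/b((-1 - 3)**2 + 0*(-27), E(39, -25)) = -8598352/(-27 - 5*((-1 - 3)**2 + 0*(-27))/3 - 5/3*39) = -8598352/(-27 - 5*((-4)**2 + 0)/3 - 65) = -8598352/(-27 - 5*(16 + 0)/3 - 65) = -8598352/(-27 - 5/3*16 - 65) = -8598352/(-27 - 80/3 - 65) = -8598352/(-356/3) = -8598352*(-3/356) = 6448764/89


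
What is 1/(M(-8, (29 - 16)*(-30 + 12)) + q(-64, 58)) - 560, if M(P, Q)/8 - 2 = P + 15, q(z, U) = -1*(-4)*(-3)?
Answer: -33599/60 ≈ -559.98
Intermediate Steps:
q(z, U) = -12 (q(z, U) = 4*(-3) = -12)
M(P, Q) = 136 + 8*P (M(P, Q) = 16 + 8*(P + 15) = 16 + 8*(15 + P) = 16 + (120 + 8*P) = 136 + 8*P)
1/(M(-8, (29 - 16)*(-30 + 12)) + q(-64, 58)) - 560 = 1/((136 + 8*(-8)) - 12) - 560 = 1/((136 - 64) - 12) - 560 = 1/(72 - 12) - 560 = 1/60 - 560 = -33599/60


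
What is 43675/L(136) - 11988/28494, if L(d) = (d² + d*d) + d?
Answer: 44410277/58773624 ≈ 0.75562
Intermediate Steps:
L(d) = d + 2*d² (L(d) = (d² + d²) + d = 2*d² + d = d + 2*d²)
43675/L(136) - 11988/28494 = 43675/((136*(1 + 2*136))) - 11988/28494 = 43675/((136*(1 + 272))) - 11988*1/28494 = 43675/((136*273)) - 666/1583 = 43675/37128 - 666/1583 = 44410277/58773624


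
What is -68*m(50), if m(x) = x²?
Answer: -170000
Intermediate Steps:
-68*m(50) = -68*50² = -68*2500 = -170000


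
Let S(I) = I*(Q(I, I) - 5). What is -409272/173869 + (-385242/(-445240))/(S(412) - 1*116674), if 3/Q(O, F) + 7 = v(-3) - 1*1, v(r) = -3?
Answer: -39704056840208513/16867225971220600 ≈ -2.3539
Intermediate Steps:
Q(O, F) = -3/11 (Q(O, F) = 3/(-7 + (-3 - 1*1)) = 3/(-7 + (-3 - 1)) = 3/(-7 - 4) = 3/(-11) = 3*(-1/11) = -3/11)
S(I) = -58*I/11 (S(I) = I*(-3/11 - 5) = I*(-58/11) = -58*I/11)
-409272/173869 + (-385242/(-445240))/(S(412) - 1*116674) = -409272/173869 + (-385242/(-445240))/(-58/11*412 - 1*116674) = -409272*1/173869 + (-385242*(-1/445240))/(-23896/11 - 116674) = -409272/173869 + 192621/(222620*(-1307310/11)) = -409272/173869 + (192621/222620)*(-11/1307310) = -409272/173869 - 706277/97011117400 = -39704056840208513/16867225971220600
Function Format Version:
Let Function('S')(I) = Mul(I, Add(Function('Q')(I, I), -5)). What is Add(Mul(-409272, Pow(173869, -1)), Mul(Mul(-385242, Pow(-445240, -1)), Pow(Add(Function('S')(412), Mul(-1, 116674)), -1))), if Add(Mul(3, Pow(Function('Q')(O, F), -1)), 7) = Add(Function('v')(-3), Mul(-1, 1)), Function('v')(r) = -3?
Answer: Rational(-39704056840208513, 16867225971220600) ≈ -2.3539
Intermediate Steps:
Function('Q')(O, F) = Rational(-3, 11) (Function('Q')(O, F) = Mul(3, Pow(Add(-7, Add(-3, Mul(-1, 1))), -1)) = Mul(3, Pow(Add(-7, Add(-3, -1)), -1)) = Mul(3, Pow(Add(-7, -4), -1)) = Mul(3, Pow(-11, -1)) = Mul(3, Rational(-1, 11)) = Rational(-3, 11))
Function('S')(I) = Mul(Rational(-58, 11), I) (Function('S')(I) = Mul(I, Add(Rational(-3, 11), -5)) = Mul(I, Rational(-58, 11)) = Mul(Rational(-58, 11), I))
Add(Mul(-409272, Pow(173869, -1)), Mul(Mul(-385242, Pow(-445240, -1)), Pow(Add(Function('S')(412), Mul(-1, 116674)), -1))) = Add(Mul(-409272, Pow(173869, -1)), Mul(Mul(-385242, Pow(-445240, -1)), Pow(Add(Mul(Rational(-58, 11), 412), Mul(-1, 116674)), -1))) = Add(Mul(-409272, Rational(1, 173869)), Mul(Mul(-385242, Rational(-1, 445240)), Pow(Add(Rational(-23896, 11), -116674), -1))) = Add(Rational(-409272, 173869), Mul(Rational(192621, 222620), Pow(Rational(-1307310, 11), -1))) = Add(Rational(-409272, 173869), Mul(Rational(192621, 222620), Rational(-11, 1307310))) = Add(Rational(-409272, 173869), Rational(-706277, 97011117400)) = Rational(-39704056840208513, 16867225971220600)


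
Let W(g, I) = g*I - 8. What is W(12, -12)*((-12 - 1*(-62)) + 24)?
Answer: -11248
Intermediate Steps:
W(g, I) = -8 + I*g (W(g, I) = I*g - 8 = -8 + I*g)
W(12, -12)*((-12 - 1*(-62)) + 24) = (-8 - 12*12)*((-12 - 1*(-62)) + 24) = (-8 - 144)*((-12 + 62) + 24) = -152*(50 + 24) = -152*74 = -11248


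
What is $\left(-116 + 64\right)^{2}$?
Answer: $2704$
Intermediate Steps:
$\left(-116 + 64\right)^{2} = \left(-52\right)^{2} = 2704$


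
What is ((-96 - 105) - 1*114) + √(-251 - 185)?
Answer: -315 + 2*I*√109 ≈ -315.0 + 20.881*I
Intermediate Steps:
((-96 - 105) - 1*114) + √(-251 - 185) = (-201 - 114) + √(-436) = -315 + 2*I*√109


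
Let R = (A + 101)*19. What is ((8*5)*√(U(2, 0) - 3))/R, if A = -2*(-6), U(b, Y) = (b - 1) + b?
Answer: 0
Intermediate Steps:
U(b, Y) = -1 + 2*b (U(b, Y) = (-1 + b) + b = -1 + 2*b)
A = 12
R = 2147 (R = (12 + 101)*19 = 113*19 = 2147)
((8*5)*√(U(2, 0) - 3))/R = ((8*5)*√((-1 + 2*2) - 3))/2147 = (40*√((-1 + 4) - 3))*(1/2147) = (40*√(3 - 3))*(1/2147) = (40*√0)*(1/2147) = (40*0)*(1/2147) = 0*(1/2147) = 0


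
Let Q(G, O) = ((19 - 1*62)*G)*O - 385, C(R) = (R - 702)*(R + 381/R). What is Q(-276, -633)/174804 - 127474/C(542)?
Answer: -21343775419423/514177225800 ≈ -41.511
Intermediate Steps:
C(R) = (-702 + R)*(R + 381/R)
Q(G, O) = -385 - 43*G*O (Q(G, O) = ((19 - 62)*G)*O - 385 = (-43*G)*O - 385 = -43*G*O - 385 = -385 - 43*G*O)
Q(-276, -633)/174804 - 127474/C(542) = (-385 - 43*(-276)*(-633))/174804 - 127474/(381 + 542² - 267462/542 - 702*542) = (-385 - 7512444)*(1/174804) - 127474/(381 + 293764 - 267462*1/542 - 380484) = -7512829*1/174804 - 127474/(381 + 293764 - 133731/271 - 380484) = -7512829/174804 - 127474/(-23531600/271) = -7512829/174804 - 127474*(-271/23531600) = -7512829/174804 + 17272727/11765800 = -21343775419423/514177225800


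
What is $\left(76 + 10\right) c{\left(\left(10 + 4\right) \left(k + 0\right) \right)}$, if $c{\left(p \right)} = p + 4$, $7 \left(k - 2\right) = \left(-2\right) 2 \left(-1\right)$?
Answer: $3440$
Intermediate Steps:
$k = \frac{18}{7}$ ($k = 2 + \frac{\left(-2\right) 2 \left(-1\right)}{7} = 2 + \frac{\left(-4\right) \left(-1\right)}{7} = 2 + \frac{1}{7} \cdot 4 = 2 + \frac{4}{7} = \frac{18}{7} \approx 2.5714$)
$c{\left(p \right)} = 4 + p$
$\left(76 + 10\right) c{\left(\left(10 + 4\right) \left(k + 0\right) \right)} = \left(76 + 10\right) \left(4 + \left(10 + 4\right) \left(\frac{18}{7} + 0\right)\right) = 86 \left(4 + 14 \cdot \frac{18}{7}\right) = 86 \left(4 + 36\right) = 86 \cdot 40 = 3440$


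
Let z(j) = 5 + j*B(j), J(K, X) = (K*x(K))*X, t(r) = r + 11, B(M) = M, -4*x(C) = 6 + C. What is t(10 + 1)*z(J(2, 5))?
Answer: 8910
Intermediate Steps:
x(C) = -3/2 - C/4 (x(C) = -(6 + C)/4 = -3/2 - C/4)
t(r) = 11 + r
J(K, X) = K*X*(-3/2 - K/4) (J(K, X) = (K*(-3/2 - K/4))*X = K*X*(-3/2 - K/4))
z(j) = 5 + j**2 (z(j) = 5 + j*j = 5 + j**2)
t(10 + 1)*z(J(2, 5)) = (11 + (10 + 1))*(5 + (-1/4*2*5*(6 + 2))**2) = (11 + 11)*(5 + (-1/4*2*5*8)**2) = 22*(5 + (-20)**2) = 22*(5 + 400) = 22*405 = 8910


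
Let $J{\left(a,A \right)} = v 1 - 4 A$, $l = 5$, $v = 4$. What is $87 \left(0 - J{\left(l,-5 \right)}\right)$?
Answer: $-2088$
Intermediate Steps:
$J{\left(a,A \right)} = 4 - 4 A$ ($J{\left(a,A \right)} = 4 \cdot 1 - 4 A = 4 - 4 A$)
$87 \left(0 - J{\left(l,-5 \right)}\right) = 87 \left(0 - \left(4 - -20\right)\right) = 87 \left(0 - \left(4 + 20\right)\right) = 87 \left(0 - 24\right) = 87 \left(-24\right) = -2088$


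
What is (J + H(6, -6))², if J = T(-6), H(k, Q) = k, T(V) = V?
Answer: 0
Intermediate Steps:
J = -6
(J + H(6, -6))² = (-6 + 6)² = 0² = 0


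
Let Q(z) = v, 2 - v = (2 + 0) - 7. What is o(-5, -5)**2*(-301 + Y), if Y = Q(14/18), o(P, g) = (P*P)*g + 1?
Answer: -4520544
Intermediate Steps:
o(P, g) = 1 + g*P**2 (o(P, g) = P**2*g + 1 = g*P**2 + 1 = 1 + g*P**2)
v = 7 (v = 2 - ((2 + 0) - 7) = 2 - (2 - 7) = 2 - 1*(-5) = 2 + 5 = 7)
Q(z) = 7
Y = 7
o(-5, -5)**2*(-301 + Y) = (1 - 5*(-5)**2)**2*(-301 + 7) = (1 - 5*25)**2*(-294) = (1 - 125)**2*(-294) = (-124)**2*(-294) = 15376*(-294) = -4520544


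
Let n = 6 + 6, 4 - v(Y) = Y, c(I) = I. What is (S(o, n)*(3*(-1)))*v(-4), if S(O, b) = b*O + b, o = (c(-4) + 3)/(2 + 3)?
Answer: -1152/5 ≈ -230.40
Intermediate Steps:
v(Y) = 4 - Y
n = 12
o = -⅕ (o = (-4 + 3)/(2 + 3) = -1/5 = -1*⅕ = -⅕ ≈ -0.20000)
S(O, b) = b + O*b (S(O, b) = O*b + b = b + O*b)
(S(o, n)*(3*(-1)))*v(-4) = ((12*(1 - ⅕))*(3*(-1)))*(4 - 1*(-4)) = ((12*(⅘))*(-3))*(4 + 4) = ((48/5)*(-3))*8 = -144/5*8 = -1152/5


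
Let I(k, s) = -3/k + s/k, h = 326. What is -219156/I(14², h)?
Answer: -42954576/323 ≈ -1.3299e+5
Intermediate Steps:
-219156/I(14², h) = -219156*196/(-3 + 326) = -219156/(323/196) = -219156/((1/196)*323) = -219156/323/196 = -219156*196/323 = -42954576/323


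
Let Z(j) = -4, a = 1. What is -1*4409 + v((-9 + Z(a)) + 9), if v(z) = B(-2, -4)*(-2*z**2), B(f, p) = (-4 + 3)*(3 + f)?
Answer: -4377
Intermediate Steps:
B(f, p) = -3 - f (B(f, p) = -(3 + f) = -3 - f)
v(z) = 2*z**2 (v(z) = (-3 - 1*(-2))*(-2*z**2) = (-3 + 2)*(-2*z**2) = -(-2)*z**2 = 2*z**2)
-1*4409 + v((-9 + Z(a)) + 9) = -1*4409 + 2*((-9 - 4) + 9)**2 = -4409 + 2*(-13 + 9)**2 = -4409 + 2*(-4)**2 = -4409 + 2*16 = -4409 + 32 = -4377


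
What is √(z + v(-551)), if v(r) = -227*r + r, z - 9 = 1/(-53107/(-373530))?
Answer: 5*√14050102153157/53107 ≈ 352.91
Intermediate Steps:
z = 851493/53107 (z = 9 + 1/(-53107/(-373530)) = 9 + 1/(-53107*(-1/373530)) = 9 + 1/(53107/373530) = 9 + 373530/53107 = 851493/53107 ≈ 16.034)
v(r) = -226*r
√(z + v(-551)) = √(851493/53107 - 226*(-551)) = √(851493/53107 + 124526) = √(6614053775/53107) = 5*√14050102153157/53107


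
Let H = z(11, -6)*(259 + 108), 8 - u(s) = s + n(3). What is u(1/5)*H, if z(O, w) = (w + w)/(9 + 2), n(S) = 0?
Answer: -171756/55 ≈ -3122.8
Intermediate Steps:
u(s) = 8 - s (u(s) = 8 - (s + 0) = 8 - s)
z(O, w) = 2*w/11 (z(O, w) = (2*w)/11 = (2*w)*(1/11) = 2*w/11)
H = -4404/11 (H = ((2/11)*(-6))*(259 + 108) = -12/11*367 = -4404/11 ≈ -400.36)
u(1/5)*H = (8 - 1/5)*(-4404/11) = (39/5)*(-4404/11) = -171756/55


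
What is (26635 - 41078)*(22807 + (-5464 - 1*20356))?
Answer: 43516759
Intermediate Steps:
(26635 - 41078)*(22807 + (-5464 - 1*20356)) = -14443*(22807 + (-5464 - 20356)) = -14443*(22807 - 25820) = -14443*(-3013) = 43516759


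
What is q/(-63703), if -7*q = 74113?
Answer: 74113/445921 ≈ 0.16620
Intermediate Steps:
q = -74113/7 (q = -1/7*74113 = -74113/7 ≈ -10588.)
q/(-63703) = -74113/7/(-63703) = -74113/7*(-1/63703) = 74113/445921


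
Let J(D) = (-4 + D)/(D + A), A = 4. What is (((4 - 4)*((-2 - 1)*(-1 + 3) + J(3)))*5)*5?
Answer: 0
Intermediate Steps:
J(D) = (-4 + D)/(4 + D) (J(D) = (-4 + D)/(D + 4) = (-4 + D)/(4 + D))
(((4 - 4)*((-2 - 1)*(-1 + 3) + J(3)))*5)*5 = (((4 - 4)*((-2 - 1)*(-1 + 3) + (-4 + 3)/(4 + 3)))*5)*5 = ((0*(-3*2 - 1/7))*5)*5 = ((0*(-6 + (1/7)*(-1)))*5)*5 = ((0*(-6 - 1/7))*5)*5 = ((0*(-43/7))*5)*5 = (0*5)*5 = 0*5 = 0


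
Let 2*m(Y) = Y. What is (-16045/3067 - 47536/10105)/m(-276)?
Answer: 307927637/4276900830 ≈ 0.071998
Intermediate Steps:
m(Y) = Y/2
(-16045/3067 - 47536/10105)/m(-276) = (-16045/3067 - 47536/10105)/(((½)*(-276))) = (-16045*1/3067 - 47536*1/10105)/(-138) = (-16045/3067 - 47536/10105)*(-1/138) = -307927637/30992035*(-1/138) = 307927637/4276900830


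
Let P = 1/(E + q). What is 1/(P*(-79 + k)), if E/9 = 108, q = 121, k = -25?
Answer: -1093/104 ≈ -10.510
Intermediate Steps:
E = 972 (E = 9*108 = 972)
P = 1/1093 (P = 1/(972 + 121) = 1/1093 ≈ 0.00091491)
1/(P*(-79 + k)) = 1/((-79 - 25)/1093) = 1/((1/1093)*(-104)) = 1/(-104/1093) = -1093/104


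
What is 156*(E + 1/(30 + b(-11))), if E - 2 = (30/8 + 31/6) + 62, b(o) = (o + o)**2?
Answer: 2923453/257 ≈ 11375.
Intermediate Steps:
b(o) = 4*o**2 (b(o) = (2*o)**2 = 4*o**2)
E = 875/12 (E = 2 + ((30/8 + 31/6) + 62) = 2 + ((30*(1/8) + 31*(1/6)) + 62) = 2 + ((15/4 + 31/6) + 62) = 2 + (107/12 + 62) = 2 + 851/12 = 875/12 ≈ 72.917)
156*(E + 1/(30 + b(-11))) = 156*(875/12 + 1/(30 + 4*(-11)**2)) = 156*(875/12 + 1/(30 + 4*121)) = 156*(875/12 + 1/(30 + 484)) = 156*(875/12 + 1/514) = 156*(224881/3084) = 2923453/257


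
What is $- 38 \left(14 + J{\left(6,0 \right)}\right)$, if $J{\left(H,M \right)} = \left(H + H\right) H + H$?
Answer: $-3496$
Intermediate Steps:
$J{\left(H,M \right)} = H + 2 H^{2}$ ($J{\left(H,M \right)} = 2 H H + H = 2 H^{2} + H = H + 2 H^{2}$)
$- 38 \left(14 + J{\left(6,0 \right)}\right) = - 38 \left(14 + 6 \left(1 + 2 \cdot 6\right)\right) = - 38 \left(14 + 6 \left(1 + 12\right)\right) = - 38 \left(14 + 6 \cdot 13\right) = - 38 \left(14 + 78\right) = \left(-38\right) 92 = -3496$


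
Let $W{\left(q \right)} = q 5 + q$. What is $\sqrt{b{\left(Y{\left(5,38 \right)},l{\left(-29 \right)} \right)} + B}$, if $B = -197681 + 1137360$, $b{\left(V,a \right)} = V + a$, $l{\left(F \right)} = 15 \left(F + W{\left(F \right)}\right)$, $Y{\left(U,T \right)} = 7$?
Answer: $\sqrt{936641} \approx 967.8$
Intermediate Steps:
$W{\left(q \right)} = 6 q$ ($W{\left(q \right)} = 5 q + q = 6 q$)
$l{\left(F \right)} = 105 F$ ($l{\left(F \right)} = 15 \left(F + 6 F\right) = 15 \cdot 7 F = 105 F$)
$B = 939679$
$\sqrt{b{\left(Y{\left(5,38 \right)},l{\left(-29 \right)} \right)} + B} = \sqrt{\left(7 + 105 \left(-29\right)\right) + 939679} = \sqrt{\left(7 - 3045\right) + 939679} = \sqrt{-3038 + 939679} = \sqrt{936641}$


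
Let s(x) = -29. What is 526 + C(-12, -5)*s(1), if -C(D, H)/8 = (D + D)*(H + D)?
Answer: 95182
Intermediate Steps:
C(D, H) = -16*D*(D + H) (C(D, H) = -8*(D + D)*(H + D) = -8*2*D*(D + H) = -16*D*(D + H))
526 + C(-12, -5)*s(1) = 526 - 16*(-12)*(-12 - 5)*(-29) = 526 - 16*(-12)*(-17)*(-29) = 526 - 3264*(-29) = 526 + 94656 = 95182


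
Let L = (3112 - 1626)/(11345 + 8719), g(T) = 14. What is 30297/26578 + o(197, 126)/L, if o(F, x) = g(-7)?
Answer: 3755337615/19747454 ≈ 190.17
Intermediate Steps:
o(F, x) = 14
L = 743/10032 (L = 1486/20064 = 1486*(1/20064) = 743/10032 ≈ 0.074063)
30297/26578 + o(197, 126)/L = 30297/26578 + 14/(743/10032) = 30297*(1/26578) + 14*(10032/743) = 30297/26578 + 140448/743 = 3755337615/19747454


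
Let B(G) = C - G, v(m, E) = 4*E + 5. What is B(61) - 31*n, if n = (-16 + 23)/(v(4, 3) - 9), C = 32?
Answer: -449/8 ≈ -56.125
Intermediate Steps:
v(m, E) = 5 + 4*E
n = 7/8 (n = (-16 + 23)/((5 + 4*3) - 9) = 7/((5 + 12) - 9) = 7/(17 - 9) = 7/8 ≈ 0.87500)
B(G) = 32 - G
B(61) - 31*n = (32 - 1*61) - 31*7/8 = (32 - 61) - 217/8 = -29 - 217/8 = -449/8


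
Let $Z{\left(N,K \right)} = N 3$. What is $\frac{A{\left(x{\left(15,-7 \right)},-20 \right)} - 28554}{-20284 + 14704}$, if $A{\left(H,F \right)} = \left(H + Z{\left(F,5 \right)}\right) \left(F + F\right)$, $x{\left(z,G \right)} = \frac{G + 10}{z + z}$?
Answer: $\frac{13079}{2790} \approx 4.6878$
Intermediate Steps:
$x{\left(z,G \right)} = \frac{10 + G}{2 z}$
$Z{\left(N,K \right)} = 3 N$
$A{\left(H,F \right)} = 2 F \left(H + 3 F\right)$ ($A{\left(H,F \right)} = \left(H + 3 F\right) \left(F + F\right) = \left(H + 3 F\right) 2 F = 2 F \left(H + 3 F\right)$)
$\frac{A{\left(x{\left(15,-7 \right)},-20 \right)} - 28554}{-20284 + 14704} = \frac{2 \left(-20\right) \left(\frac{10 - 7}{2 \cdot 15} + 3 \left(-20\right)\right) - 28554}{-20284 + 14704} = \frac{2 \left(-20\right) \left(\frac{1}{2} \cdot \frac{1}{15} \cdot 3 - 60\right) - 28554}{-5580} = \left(2 \left(-20\right) \left(\frac{1}{10} - 60\right) - 28554\right) \left(- \frac{1}{5580}\right) = \left(2 \left(-20\right) \left(- \frac{599}{10}\right) - 28554\right) \left(- \frac{1}{5580}\right) = \left(2396 - 28554\right) \left(- \frac{1}{5580}\right) = \left(-26158\right) \left(- \frac{1}{5580}\right) = \frac{13079}{2790}$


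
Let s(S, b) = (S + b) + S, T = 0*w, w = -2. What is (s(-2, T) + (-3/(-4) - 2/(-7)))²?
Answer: 6889/784 ≈ 8.7870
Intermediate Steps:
T = 0 (T = 0*(-2) = 0)
s(S, b) = b + 2*S
(s(-2, T) + (-3/(-4) - 2/(-7)))² = ((0 + 2*(-2)) + (-3/(-4) - 2/(-7)))² = ((0 - 4) + (-3*(-¼) - 2*(-⅐)))² = (-4 + (¾ + 2/7))² = (-4 + 29/28)² = (-83/28)² = 6889/784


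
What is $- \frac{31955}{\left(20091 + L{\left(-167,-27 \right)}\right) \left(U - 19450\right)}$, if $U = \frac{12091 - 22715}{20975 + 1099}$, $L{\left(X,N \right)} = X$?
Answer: $\frac{352687335}{4277183942888} \approx 8.2458 \cdot 10^{-5}$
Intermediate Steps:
$U = - \frac{5312}{11037}$ ($U = - \frac{10624}{22074} = \left(-10624\right) \frac{1}{22074} = - \frac{5312}{11037} \approx -0.48129$)
$- \frac{31955}{\left(20091 + L{\left(-167,-27 \right)}\right) \left(U - 19450\right)} = - \frac{31955}{\left(20091 - 167\right) \left(- \frac{5312}{11037} - 19450\right)} = - \frac{31955}{19924 \left(- \frac{214674962}{11037}\right)} = - \frac{31955}{- \frac{4277183942888}{11037}} = \left(-31955\right) \left(- \frac{11037}{4277183942888}\right) = \frac{352687335}{4277183942888}$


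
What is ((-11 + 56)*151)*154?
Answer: 1046430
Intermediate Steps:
((-11 + 56)*151)*154 = (45*151)*154 = 6795*154 = 1046430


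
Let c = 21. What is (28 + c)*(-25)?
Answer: -1225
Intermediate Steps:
(28 + c)*(-25) = (28 + 21)*(-25) = 49*(-25) = -1225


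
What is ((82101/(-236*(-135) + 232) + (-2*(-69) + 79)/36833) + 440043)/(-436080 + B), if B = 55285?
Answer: -104030699749889/90023337433124 ≈ -1.1556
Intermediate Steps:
((82101/(-236*(-135) + 232) + (-2*(-69) + 79)/36833) + 440043)/(-436080 + B) = ((82101/(-236*(-135) + 232) + (-2*(-69) + 79)/36833) + 440043)/(-436080 + 55285) = ((82101/(31860 + 232) + (138 + 79)*(1/36833)) + 440043)/(-380795) = ((82101/32092 + 217*(1/36833)) + 440043)*(-1/380795) = ((82101*(1/32092) + 217/36833) + 440043)*(-1/380795) = ((82101/32092 + 217/36833) + 440043)*(-1/380795) = (3030990097/1182044636 + 440043)*(-1/380795) = (520153498749445/1182044636)*(-1/380795) = -104030699749889/90023337433124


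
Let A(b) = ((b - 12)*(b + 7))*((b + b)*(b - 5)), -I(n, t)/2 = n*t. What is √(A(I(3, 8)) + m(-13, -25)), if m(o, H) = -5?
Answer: 5*√500659 ≈ 3537.9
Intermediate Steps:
I(n, t) = -2*n*t
A(b) = 2*b*(-12 + b)*(-5 + b)*(7 + b) (A(b) = ((-12 + b)*(7 + b))*((2*b)*(-5 + b)) = ((-12 + b)*(7 + b))*(2*b*(-5 + b)) = 2*b*(-12 + b)*(-5 + b)*(7 + b))
√(A(I(3, 8)) + m(-13, -25)) = √(2*(-2*3*8)*(420 + (-2*3*8)³ - (-118)*3*8 - 10*(-2*3*8)²) - 5) = √(2*(-48)*(420 + (-48)³ - 59*(-48) - 10*(-48)²) - 5) = √(2*(-48)*(420 - 110592 + 2832 - 10*2304) - 5) = √(2*(-48)*(420 - 110592 + 2832 - 23040) - 5) = √(2*(-48)*(-130380) - 5) = √(12516480 - 5) = √12516475 = 5*√500659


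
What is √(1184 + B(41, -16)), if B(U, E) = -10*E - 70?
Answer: 7*√26 ≈ 35.693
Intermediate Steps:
B(U, E) = -70 - 10*E
√(1184 + B(41, -16)) = √(1184 + (-70 - 10*(-16))) = √(1184 + (-70 + 160)) = √(1184 + 90) = √1274 = 7*√26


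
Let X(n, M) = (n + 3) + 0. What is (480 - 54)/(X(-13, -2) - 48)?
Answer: -213/29 ≈ -7.3448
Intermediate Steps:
X(n, M) = 3 + n (X(n, M) = (3 + n) + 0 = 3 + n)
(480 - 54)/(X(-13, -2) - 48) = (480 - 54)/((3 - 13) - 48) = 426/(-10 - 48) = 426/(-58) = 426*(-1/58) = -213/29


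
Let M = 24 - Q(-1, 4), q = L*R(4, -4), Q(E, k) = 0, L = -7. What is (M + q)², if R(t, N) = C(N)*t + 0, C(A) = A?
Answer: 18496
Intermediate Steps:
R(t, N) = N*t (R(t, N) = N*t + 0 = N*t)
q = 112 (q = -(-28)*4 = -7*(-16) = 112)
M = 24 (M = 24 - 1*0 = 24 + 0 = 24)
(M + q)² = (24 + 112)² = 136² = 18496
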